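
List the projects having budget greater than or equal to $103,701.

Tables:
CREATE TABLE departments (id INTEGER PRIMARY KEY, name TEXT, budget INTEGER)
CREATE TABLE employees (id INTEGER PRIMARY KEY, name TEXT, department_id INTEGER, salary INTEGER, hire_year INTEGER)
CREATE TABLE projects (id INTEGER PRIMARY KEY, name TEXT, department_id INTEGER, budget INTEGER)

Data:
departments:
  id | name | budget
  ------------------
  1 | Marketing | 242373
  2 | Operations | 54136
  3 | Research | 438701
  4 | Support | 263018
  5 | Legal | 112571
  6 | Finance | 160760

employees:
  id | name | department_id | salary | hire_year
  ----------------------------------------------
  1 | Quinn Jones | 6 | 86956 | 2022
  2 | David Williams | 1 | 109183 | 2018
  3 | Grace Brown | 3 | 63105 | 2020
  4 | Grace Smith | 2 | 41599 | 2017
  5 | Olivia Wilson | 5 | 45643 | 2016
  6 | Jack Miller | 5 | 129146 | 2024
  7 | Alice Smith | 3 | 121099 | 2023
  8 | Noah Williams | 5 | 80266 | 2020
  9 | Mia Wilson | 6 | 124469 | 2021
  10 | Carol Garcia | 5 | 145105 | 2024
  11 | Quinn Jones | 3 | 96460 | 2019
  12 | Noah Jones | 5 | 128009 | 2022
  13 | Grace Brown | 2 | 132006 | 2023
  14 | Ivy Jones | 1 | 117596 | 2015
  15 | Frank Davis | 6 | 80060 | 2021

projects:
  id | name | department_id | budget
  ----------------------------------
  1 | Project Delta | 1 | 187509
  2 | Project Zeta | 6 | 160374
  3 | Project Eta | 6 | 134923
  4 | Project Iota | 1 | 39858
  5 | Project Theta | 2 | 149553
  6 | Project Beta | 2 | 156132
SELECT name, budget FROM projects WHERE budget >= 103701

Execution result:
name | budget
Project Delta | 187509
Project Zeta | 160374
Project Eta | 134923
Project Theta | 149553
Project Beta | 156132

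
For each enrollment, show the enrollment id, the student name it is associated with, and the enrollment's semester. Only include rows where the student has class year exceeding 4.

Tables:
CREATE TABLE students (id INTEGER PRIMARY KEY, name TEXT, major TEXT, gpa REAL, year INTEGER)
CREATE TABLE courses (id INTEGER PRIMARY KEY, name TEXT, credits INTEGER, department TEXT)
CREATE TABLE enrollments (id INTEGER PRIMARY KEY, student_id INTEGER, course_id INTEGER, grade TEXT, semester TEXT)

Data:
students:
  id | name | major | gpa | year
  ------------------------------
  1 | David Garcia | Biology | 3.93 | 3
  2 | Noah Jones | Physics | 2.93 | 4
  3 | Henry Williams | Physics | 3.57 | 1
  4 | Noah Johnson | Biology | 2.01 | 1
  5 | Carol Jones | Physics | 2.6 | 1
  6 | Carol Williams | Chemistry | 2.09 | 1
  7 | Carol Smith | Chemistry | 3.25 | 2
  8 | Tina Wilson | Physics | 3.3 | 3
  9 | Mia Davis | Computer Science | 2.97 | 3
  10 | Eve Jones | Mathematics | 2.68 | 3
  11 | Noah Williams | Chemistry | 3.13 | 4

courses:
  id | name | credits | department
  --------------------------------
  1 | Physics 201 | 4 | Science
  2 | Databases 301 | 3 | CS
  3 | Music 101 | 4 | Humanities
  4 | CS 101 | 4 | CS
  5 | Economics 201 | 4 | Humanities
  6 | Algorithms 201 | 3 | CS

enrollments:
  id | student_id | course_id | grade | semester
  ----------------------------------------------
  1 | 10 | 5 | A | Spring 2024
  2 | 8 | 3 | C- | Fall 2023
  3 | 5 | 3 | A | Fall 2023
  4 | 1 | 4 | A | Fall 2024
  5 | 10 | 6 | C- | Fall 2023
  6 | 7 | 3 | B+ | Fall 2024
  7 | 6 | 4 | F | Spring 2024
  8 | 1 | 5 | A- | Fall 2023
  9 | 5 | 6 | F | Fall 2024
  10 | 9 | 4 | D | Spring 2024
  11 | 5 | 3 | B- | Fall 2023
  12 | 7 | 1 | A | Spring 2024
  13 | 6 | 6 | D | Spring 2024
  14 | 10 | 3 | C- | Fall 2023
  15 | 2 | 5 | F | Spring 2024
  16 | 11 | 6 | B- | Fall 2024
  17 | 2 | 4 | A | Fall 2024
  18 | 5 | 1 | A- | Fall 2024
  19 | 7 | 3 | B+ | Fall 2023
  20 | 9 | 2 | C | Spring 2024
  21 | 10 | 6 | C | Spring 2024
SELECT c.id, p.name AS student, c.semester FROM enrollments c JOIN students p ON c.student_id = p.id WHERE p.year > 4

Execution result:
(no rows)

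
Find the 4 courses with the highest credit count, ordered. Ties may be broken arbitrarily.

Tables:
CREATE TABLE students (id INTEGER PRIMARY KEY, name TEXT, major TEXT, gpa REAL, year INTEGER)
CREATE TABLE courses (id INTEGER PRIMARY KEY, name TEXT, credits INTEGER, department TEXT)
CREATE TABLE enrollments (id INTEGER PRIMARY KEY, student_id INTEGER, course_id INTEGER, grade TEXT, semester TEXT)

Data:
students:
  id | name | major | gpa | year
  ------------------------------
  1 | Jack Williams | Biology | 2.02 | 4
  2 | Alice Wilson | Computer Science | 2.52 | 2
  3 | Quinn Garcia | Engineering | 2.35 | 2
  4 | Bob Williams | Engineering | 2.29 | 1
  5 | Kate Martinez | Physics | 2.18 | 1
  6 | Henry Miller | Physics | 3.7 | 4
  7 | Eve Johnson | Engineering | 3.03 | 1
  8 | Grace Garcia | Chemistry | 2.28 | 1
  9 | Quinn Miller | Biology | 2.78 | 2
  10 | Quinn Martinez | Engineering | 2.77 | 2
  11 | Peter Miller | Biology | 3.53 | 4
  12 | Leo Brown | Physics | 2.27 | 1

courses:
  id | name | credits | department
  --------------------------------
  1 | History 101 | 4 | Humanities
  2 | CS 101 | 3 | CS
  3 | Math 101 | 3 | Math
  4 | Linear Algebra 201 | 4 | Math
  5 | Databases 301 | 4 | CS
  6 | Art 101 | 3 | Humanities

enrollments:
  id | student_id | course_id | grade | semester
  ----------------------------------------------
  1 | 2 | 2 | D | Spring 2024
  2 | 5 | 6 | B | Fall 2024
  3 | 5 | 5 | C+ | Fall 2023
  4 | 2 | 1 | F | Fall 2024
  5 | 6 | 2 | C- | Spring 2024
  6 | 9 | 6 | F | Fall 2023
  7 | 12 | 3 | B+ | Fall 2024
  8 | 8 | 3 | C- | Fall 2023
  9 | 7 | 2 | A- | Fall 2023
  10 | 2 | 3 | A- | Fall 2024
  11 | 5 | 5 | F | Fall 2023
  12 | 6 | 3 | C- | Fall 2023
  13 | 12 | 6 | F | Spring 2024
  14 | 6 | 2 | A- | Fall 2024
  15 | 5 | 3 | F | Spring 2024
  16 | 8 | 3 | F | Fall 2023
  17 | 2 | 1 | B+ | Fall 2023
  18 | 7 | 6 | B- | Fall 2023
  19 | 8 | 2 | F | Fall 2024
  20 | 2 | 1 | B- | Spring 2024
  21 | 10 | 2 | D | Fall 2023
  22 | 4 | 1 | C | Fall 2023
SELECT name, credits FROM courses ORDER BY credits DESC LIMIT 4

Execution result:
name | credits
History 101 | 4
Linear Algebra 201 | 4
Databases 301 | 4
CS 101 | 3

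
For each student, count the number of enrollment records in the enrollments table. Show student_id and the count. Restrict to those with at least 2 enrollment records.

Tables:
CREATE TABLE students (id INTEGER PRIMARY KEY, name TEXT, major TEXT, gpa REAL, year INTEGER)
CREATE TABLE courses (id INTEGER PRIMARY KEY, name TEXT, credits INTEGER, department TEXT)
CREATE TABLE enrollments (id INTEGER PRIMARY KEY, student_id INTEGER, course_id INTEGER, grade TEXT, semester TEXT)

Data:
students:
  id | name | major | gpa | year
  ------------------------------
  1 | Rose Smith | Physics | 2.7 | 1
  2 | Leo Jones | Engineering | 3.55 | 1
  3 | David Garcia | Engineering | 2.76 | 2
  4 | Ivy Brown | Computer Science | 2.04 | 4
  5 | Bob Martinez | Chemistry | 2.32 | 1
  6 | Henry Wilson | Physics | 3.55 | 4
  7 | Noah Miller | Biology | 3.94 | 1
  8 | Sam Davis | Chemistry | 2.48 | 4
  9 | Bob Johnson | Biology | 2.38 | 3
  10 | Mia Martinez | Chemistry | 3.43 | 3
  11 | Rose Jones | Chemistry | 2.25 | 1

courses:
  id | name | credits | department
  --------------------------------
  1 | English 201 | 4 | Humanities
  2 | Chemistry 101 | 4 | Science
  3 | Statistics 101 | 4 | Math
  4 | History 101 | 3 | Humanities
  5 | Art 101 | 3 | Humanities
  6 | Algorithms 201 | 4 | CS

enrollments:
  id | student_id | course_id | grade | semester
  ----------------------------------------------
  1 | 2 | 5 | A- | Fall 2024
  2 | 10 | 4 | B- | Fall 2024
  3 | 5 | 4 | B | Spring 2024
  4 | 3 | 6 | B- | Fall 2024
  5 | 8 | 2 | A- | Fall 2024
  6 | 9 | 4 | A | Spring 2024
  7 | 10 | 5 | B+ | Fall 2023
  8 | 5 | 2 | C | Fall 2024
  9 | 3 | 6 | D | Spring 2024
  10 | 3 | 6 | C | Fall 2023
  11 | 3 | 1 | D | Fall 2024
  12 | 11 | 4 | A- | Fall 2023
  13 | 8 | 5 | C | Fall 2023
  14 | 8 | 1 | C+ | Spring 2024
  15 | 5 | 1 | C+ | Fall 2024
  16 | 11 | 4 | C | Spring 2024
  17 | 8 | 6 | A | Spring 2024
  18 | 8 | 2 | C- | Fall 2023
SELECT student_id, COUNT(*) AS enrollment_count FROM enrollments GROUP BY student_id HAVING COUNT(*) >= 2

Execution result:
student_id | enrollment_count
3 | 4
5 | 3
8 | 5
10 | 2
11 | 2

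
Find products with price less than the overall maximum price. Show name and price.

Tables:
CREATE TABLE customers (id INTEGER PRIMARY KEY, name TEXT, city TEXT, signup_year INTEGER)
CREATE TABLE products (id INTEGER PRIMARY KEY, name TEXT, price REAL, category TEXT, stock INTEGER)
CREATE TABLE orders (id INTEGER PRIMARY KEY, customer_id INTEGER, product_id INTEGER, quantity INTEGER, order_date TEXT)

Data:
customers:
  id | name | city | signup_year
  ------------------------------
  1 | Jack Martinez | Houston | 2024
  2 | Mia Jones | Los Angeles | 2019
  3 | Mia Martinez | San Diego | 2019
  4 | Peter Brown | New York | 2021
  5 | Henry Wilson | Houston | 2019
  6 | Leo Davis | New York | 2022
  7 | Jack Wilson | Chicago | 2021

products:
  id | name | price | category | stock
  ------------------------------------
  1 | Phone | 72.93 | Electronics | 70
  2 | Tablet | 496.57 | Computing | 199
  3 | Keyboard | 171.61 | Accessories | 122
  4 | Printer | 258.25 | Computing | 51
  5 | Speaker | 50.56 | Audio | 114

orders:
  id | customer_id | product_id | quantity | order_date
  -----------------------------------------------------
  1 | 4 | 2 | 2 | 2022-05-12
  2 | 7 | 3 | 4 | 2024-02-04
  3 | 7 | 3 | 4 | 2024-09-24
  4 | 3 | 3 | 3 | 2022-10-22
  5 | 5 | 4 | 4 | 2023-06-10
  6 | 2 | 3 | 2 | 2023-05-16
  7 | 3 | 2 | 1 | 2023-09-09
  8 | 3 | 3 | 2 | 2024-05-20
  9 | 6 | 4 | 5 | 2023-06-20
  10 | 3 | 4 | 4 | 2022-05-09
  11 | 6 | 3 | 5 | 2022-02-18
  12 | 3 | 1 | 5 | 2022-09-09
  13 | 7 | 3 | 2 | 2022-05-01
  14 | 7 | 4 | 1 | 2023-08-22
SELECT name, price FROM products WHERE price < (SELECT MAX(price) FROM products)

Execution result:
name | price
Phone | 72.93
Keyboard | 171.61
Printer | 258.25
Speaker | 50.56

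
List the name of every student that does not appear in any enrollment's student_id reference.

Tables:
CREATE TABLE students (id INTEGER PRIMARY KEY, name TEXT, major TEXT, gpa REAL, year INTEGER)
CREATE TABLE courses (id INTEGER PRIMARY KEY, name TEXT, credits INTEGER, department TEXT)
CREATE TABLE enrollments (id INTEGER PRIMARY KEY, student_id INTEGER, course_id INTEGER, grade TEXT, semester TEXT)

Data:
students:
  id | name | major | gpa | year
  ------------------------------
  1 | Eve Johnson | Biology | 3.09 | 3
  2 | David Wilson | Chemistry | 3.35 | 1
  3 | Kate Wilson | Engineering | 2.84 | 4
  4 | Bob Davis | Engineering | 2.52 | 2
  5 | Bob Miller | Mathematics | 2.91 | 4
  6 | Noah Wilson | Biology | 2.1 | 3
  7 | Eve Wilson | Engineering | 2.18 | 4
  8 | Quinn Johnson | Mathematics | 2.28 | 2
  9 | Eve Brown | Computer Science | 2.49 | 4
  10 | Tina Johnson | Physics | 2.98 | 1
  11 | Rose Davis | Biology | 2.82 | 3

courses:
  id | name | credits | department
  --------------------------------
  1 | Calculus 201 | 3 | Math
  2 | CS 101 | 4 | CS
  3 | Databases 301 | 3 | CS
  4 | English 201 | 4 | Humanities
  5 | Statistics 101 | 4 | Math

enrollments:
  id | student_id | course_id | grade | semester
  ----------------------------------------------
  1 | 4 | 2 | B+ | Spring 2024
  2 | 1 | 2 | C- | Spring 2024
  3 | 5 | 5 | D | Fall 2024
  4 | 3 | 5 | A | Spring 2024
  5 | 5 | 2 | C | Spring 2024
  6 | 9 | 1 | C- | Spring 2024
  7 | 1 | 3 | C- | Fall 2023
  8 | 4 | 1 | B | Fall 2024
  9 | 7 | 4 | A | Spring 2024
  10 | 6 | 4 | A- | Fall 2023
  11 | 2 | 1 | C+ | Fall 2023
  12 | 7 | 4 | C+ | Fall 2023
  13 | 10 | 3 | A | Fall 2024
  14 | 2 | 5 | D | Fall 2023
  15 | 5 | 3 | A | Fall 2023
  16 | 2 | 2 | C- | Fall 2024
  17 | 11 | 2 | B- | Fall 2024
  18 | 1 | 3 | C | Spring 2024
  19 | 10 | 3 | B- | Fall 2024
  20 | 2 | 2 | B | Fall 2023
SELECT p.name FROM students p LEFT JOIN enrollments c ON c.student_id = p.id WHERE c.id IS NULL

Execution result:
Quinn Johnson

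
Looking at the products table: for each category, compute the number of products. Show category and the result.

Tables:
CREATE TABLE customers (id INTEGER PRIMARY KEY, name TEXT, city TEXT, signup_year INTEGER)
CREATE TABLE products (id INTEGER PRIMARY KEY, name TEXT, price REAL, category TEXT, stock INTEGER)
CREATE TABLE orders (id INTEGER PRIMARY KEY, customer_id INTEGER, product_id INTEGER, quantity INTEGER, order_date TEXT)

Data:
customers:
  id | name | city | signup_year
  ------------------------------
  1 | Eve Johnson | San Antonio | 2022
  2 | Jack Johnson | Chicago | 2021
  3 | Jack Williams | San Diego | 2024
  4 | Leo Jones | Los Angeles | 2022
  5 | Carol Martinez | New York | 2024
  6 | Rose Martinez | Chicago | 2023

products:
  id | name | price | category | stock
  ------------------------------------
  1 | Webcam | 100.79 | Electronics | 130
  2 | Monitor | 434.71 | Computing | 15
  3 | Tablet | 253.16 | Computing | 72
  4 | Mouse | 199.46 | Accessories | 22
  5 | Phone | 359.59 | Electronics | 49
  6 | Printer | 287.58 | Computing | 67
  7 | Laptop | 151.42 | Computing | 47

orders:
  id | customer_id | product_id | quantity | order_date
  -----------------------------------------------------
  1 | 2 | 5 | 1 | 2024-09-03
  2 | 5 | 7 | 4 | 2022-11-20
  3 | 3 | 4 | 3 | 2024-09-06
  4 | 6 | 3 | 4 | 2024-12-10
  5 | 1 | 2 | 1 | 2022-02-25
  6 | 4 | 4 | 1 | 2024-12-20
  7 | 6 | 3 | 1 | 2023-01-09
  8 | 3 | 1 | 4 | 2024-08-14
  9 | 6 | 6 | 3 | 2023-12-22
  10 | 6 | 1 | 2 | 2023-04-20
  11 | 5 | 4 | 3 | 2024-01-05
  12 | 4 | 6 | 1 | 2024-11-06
SELECT category, COUNT(*) AS n FROM products GROUP BY category

Execution result:
category | n
Accessories | 1
Computing | 4
Electronics | 2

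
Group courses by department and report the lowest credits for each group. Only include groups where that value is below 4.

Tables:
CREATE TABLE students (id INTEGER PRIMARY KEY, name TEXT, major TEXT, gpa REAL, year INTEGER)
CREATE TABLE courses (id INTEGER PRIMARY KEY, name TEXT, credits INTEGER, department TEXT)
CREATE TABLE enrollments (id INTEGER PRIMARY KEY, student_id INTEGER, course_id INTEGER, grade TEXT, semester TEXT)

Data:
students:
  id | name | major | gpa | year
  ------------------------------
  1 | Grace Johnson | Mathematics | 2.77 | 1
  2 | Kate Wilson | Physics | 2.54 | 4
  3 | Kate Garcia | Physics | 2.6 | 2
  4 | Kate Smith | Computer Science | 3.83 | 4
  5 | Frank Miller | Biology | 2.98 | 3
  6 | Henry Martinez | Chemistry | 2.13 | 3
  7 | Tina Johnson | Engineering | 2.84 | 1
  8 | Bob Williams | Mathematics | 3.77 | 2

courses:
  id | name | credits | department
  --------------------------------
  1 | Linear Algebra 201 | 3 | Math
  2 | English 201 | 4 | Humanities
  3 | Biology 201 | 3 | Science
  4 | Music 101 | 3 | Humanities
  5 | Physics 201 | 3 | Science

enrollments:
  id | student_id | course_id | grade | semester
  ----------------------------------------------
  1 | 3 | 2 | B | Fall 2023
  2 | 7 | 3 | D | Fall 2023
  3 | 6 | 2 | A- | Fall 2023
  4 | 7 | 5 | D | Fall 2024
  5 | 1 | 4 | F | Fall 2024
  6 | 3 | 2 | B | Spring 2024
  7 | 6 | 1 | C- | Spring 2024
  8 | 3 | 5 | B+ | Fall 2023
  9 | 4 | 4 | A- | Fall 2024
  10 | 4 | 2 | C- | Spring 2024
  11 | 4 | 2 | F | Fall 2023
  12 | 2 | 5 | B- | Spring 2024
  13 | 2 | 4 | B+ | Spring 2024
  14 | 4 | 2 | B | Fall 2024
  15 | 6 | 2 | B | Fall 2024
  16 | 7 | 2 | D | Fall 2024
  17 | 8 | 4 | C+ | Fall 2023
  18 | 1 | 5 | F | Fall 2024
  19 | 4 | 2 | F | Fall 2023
SELECT department, MIN(credits) AS min_credits FROM courses GROUP BY department HAVING MIN(credits) < 4

Execution result:
department | min_credits
Humanities | 3
Math | 3
Science | 3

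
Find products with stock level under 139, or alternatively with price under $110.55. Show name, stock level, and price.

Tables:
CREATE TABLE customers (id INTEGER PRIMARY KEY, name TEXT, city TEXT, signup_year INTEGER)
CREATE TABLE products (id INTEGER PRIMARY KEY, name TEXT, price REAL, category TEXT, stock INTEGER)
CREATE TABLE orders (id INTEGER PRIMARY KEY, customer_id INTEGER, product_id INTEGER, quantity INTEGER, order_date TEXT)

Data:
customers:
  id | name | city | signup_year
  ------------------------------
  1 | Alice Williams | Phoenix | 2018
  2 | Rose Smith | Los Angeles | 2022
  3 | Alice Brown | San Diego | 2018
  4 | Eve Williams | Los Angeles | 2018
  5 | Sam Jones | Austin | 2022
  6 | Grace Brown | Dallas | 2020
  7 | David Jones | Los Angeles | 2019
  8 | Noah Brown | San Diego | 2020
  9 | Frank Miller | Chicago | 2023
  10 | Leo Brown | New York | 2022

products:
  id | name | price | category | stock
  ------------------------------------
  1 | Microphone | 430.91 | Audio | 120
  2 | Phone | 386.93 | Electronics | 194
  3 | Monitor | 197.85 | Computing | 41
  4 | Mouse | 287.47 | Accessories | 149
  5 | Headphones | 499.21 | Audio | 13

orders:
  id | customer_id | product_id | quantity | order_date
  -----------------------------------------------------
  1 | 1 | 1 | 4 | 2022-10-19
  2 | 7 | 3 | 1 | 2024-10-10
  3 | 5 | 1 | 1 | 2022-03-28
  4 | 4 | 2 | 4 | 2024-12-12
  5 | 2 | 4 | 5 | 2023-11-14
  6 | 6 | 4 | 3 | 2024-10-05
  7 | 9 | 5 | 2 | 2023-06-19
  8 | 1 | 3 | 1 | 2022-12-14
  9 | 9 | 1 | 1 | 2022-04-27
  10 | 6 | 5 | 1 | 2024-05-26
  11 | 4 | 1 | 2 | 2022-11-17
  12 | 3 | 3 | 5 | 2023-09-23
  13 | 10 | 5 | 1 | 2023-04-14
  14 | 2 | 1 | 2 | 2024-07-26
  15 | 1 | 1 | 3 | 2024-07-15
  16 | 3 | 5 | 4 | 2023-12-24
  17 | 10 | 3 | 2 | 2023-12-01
SELECT name, stock, price FROM products WHERE stock < 139 OR price < 110.55

Execution result:
name | stock | price
Microphone | 120 | 430.91
Monitor | 41 | 197.85
Headphones | 13 | 499.21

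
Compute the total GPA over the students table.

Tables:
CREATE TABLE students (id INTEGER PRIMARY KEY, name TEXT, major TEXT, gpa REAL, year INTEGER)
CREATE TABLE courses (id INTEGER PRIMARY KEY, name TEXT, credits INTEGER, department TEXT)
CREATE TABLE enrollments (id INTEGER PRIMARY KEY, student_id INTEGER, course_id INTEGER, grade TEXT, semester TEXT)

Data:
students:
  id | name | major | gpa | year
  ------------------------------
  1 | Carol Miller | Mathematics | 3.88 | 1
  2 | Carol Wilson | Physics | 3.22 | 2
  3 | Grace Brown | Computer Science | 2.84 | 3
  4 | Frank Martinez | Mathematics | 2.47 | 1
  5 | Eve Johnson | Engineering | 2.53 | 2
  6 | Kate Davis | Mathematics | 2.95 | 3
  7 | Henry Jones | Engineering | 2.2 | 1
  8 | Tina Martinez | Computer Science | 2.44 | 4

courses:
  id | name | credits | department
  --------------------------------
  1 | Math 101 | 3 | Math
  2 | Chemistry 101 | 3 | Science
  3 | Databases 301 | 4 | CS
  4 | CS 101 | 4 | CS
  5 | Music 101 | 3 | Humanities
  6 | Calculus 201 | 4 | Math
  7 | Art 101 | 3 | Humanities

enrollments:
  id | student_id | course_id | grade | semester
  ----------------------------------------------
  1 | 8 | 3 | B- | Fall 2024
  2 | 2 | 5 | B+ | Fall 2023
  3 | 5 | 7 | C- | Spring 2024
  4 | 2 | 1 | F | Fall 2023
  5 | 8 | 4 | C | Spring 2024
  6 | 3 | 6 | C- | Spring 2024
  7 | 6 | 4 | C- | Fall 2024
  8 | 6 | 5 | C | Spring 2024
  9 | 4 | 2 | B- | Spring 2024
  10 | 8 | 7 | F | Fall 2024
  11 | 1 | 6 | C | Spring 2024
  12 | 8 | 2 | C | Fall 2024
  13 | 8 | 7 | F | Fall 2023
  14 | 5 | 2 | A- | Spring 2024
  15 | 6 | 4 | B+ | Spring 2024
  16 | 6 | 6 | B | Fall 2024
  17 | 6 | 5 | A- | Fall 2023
SELECT SUM(gpa) FROM students

Execution result:
22.53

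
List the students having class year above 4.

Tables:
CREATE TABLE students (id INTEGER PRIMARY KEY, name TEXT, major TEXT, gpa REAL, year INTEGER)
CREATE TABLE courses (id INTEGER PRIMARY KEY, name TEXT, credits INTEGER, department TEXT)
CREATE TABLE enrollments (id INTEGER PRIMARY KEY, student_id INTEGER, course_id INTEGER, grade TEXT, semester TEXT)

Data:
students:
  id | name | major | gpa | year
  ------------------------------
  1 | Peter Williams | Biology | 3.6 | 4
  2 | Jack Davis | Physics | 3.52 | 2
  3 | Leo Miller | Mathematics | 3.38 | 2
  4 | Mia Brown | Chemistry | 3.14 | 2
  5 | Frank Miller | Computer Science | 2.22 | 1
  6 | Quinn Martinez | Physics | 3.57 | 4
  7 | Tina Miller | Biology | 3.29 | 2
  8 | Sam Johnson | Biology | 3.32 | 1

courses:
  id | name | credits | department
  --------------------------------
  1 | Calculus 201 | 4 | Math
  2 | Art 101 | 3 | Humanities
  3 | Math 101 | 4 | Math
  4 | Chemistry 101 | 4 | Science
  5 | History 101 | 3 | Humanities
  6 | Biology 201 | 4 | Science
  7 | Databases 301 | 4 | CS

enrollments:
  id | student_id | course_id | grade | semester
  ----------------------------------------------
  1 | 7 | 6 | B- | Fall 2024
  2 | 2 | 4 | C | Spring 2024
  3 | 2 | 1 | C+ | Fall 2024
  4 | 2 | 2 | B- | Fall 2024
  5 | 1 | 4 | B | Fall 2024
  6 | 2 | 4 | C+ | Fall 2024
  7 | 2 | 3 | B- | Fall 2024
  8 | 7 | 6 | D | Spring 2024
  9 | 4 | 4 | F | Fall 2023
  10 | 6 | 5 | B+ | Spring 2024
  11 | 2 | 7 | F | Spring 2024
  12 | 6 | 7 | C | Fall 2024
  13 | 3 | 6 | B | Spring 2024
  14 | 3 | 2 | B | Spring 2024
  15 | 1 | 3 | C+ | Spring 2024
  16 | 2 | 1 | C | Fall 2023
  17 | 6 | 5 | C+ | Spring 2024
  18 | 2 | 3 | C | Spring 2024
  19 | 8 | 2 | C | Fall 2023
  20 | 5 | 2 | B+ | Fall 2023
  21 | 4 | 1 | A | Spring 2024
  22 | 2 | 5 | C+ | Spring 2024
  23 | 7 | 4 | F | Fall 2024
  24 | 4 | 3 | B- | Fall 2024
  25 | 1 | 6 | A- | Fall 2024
SELECT name, year FROM students WHERE year > 4

Execution result:
(no rows)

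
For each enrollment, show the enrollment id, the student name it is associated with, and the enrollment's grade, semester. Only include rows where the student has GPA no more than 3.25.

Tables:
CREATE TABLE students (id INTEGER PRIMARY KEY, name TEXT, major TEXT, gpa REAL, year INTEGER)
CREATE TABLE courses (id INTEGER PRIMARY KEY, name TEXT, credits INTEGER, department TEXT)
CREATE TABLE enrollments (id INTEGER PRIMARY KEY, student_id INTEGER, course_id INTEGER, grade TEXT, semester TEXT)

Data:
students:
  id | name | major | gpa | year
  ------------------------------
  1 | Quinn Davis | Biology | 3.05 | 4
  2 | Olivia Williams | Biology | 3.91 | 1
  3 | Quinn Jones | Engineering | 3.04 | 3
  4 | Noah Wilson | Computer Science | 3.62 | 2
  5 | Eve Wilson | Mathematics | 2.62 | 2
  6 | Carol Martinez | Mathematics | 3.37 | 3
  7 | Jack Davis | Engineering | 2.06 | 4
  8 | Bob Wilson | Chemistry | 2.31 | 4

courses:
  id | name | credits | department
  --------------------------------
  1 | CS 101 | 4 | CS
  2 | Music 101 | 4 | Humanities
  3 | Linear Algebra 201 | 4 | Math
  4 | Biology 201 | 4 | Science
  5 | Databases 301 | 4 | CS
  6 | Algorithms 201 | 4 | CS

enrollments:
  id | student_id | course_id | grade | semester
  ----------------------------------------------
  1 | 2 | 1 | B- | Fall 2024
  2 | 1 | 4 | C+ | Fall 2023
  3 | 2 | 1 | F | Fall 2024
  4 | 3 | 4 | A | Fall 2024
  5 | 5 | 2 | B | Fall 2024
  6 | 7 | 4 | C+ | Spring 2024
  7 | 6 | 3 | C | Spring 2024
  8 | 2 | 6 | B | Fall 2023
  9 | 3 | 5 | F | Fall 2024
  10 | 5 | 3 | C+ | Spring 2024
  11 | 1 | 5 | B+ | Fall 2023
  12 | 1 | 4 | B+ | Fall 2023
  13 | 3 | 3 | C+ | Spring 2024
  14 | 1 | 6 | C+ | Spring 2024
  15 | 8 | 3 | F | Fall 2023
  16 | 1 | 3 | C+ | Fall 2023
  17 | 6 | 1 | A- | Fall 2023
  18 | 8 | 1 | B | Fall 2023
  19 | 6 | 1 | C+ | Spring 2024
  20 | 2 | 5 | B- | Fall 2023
SELECT c.id, p.name AS student, c.grade, c.semester FROM enrollments c JOIN students p ON c.student_id = p.id WHERE p.gpa <= 3.25

Execution result:
id | student | grade | semester
2 | Quinn Davis | C+ | Fall 2023
4 | Quinn Jones | A | Fall 2024
5 | Eve Wilson | B | Fall 2024
6 | Jack Davis | C+ | Spring 2024
9 | Quinn Jones | F | Fall 2024
10 | Eve Wilson | C+ | Spring 2024
11 | Quinn Davis | B+ | Fall 2023
12 | Quinn Davis | B+ | Fall 2023
13 | Quinn Jones | C+ | Spring 2024
14 | Quinn Davis | C+ | Spring 2024
15 | Bob Wilson | F | Fall 2023
16 | Quinn Davis | C+ | Fall 2023
18 | Bob Wilson | B | Fall 2023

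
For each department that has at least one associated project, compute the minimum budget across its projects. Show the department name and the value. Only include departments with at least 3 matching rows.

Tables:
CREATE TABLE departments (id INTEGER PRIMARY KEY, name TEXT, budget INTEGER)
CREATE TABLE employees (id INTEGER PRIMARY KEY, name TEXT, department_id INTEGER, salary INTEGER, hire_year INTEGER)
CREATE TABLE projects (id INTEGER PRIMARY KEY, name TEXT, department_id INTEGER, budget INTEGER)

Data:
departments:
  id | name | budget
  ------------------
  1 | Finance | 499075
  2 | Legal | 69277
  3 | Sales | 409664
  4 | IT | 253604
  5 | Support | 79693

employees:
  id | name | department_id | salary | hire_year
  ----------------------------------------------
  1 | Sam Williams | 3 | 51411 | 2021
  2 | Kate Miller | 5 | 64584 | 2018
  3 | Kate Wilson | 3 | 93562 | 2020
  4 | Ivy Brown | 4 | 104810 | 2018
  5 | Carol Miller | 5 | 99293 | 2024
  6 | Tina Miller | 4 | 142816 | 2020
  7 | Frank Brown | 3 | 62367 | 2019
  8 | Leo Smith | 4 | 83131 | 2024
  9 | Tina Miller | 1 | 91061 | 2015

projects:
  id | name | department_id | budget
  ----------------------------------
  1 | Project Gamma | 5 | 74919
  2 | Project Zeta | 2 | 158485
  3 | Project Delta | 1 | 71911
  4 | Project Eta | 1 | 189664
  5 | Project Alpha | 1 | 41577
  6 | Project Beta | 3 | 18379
SELECT p.name, MIN(c.budget) AS min_budget FROM projects c JOIN departments p ON c.department_id = p.id GROUP BY p.id, p.name HAVING COUNT(*) >= 3

Execution result:
name | min_budget
Finance | 41577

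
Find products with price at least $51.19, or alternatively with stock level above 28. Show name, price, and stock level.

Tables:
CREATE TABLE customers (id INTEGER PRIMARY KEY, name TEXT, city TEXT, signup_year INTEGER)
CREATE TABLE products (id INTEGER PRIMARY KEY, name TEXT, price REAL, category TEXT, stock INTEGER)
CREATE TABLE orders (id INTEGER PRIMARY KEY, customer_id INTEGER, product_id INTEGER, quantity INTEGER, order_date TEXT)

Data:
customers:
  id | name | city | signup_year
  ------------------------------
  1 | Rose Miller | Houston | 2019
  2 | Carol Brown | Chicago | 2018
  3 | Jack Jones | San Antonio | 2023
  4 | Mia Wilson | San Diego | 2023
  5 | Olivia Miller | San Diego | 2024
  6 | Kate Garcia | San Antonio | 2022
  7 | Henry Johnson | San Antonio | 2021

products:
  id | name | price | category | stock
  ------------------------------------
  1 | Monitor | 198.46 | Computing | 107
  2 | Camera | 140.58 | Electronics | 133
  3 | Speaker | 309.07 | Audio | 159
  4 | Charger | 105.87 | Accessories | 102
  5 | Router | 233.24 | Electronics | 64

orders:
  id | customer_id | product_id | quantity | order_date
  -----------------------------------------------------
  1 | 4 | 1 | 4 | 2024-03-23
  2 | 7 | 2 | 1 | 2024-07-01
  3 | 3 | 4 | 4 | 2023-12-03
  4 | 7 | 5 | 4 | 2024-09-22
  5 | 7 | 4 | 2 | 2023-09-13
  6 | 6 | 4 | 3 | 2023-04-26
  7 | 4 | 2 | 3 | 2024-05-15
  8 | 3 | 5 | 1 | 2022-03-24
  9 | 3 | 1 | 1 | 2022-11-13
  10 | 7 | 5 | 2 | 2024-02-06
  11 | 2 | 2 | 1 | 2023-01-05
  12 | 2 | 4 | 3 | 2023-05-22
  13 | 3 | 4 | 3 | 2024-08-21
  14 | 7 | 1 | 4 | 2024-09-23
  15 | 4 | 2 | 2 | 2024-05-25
SELECT name, price, stock FROM products WHERE price >= 51.19 OR stock > 28

Execution result:
name | price | stock
Monitor | 198.46 | 107
Camera | 140.58 | 133
Speaker | 309.07 | 159
Charger | 105.87 | 102
Router | 233.24 | 64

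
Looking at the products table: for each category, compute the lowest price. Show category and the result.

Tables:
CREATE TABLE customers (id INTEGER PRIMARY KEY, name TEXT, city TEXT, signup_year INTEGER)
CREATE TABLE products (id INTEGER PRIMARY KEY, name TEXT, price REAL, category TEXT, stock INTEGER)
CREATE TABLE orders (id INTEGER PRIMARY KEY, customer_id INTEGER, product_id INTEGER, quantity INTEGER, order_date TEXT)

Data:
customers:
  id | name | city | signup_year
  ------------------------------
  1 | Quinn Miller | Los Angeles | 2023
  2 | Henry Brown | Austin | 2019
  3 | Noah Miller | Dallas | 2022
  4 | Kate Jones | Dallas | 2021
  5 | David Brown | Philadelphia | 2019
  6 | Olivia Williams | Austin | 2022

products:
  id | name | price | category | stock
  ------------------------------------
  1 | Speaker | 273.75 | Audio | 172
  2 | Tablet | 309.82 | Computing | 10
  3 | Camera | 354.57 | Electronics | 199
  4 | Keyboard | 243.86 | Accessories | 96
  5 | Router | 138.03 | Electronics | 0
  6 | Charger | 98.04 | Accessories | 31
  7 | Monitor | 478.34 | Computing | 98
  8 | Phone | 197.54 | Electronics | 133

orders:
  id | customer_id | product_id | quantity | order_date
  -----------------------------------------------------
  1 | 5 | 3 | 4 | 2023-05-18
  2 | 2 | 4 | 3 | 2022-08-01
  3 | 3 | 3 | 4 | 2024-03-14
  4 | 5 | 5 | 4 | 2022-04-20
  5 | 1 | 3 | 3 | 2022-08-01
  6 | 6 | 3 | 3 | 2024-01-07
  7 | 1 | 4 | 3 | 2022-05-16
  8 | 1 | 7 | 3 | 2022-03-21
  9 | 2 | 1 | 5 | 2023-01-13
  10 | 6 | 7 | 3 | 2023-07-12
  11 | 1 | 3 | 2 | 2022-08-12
SELECT category, MIN(price) AS min_price FROM products GROUP BY category

Execution result:
category | min_price
Accessories | 98.04
Audio | 273.75
Computing | 309.82
Electronics | 138.03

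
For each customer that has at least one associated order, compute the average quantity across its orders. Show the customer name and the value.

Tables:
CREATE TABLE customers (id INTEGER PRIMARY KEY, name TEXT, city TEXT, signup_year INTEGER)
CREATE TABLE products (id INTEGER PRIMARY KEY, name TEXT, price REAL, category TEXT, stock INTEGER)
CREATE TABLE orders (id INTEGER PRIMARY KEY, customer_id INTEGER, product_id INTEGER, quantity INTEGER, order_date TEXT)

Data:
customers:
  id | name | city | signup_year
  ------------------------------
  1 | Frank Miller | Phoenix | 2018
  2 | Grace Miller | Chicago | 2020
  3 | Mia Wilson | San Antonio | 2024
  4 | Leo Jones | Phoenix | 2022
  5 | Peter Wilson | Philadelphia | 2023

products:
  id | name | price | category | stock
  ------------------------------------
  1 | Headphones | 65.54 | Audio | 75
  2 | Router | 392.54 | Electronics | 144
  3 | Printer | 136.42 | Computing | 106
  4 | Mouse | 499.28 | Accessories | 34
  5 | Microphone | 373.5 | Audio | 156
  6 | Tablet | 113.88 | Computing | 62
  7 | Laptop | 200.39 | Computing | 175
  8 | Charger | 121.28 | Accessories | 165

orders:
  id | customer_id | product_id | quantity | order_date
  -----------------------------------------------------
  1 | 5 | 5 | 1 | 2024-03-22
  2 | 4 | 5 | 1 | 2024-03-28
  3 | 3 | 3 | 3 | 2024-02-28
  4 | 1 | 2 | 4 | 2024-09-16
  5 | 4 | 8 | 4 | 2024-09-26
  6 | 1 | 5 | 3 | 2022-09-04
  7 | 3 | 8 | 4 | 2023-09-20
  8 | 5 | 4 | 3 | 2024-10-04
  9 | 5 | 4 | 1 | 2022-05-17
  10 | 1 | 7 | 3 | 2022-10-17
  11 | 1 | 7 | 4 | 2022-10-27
SELECT p.name, AVG(c.quantity) AS avg_quantity FROM orders c JOIN customers p ON c.customer_id = p.id GROUP BY p.id, p.name

Execution result:
name | avg_quantity
Frank Miller | 3.50
Mia Wilson | 3.50
Leo Jones | 2.50
Peter Wilson | 1.67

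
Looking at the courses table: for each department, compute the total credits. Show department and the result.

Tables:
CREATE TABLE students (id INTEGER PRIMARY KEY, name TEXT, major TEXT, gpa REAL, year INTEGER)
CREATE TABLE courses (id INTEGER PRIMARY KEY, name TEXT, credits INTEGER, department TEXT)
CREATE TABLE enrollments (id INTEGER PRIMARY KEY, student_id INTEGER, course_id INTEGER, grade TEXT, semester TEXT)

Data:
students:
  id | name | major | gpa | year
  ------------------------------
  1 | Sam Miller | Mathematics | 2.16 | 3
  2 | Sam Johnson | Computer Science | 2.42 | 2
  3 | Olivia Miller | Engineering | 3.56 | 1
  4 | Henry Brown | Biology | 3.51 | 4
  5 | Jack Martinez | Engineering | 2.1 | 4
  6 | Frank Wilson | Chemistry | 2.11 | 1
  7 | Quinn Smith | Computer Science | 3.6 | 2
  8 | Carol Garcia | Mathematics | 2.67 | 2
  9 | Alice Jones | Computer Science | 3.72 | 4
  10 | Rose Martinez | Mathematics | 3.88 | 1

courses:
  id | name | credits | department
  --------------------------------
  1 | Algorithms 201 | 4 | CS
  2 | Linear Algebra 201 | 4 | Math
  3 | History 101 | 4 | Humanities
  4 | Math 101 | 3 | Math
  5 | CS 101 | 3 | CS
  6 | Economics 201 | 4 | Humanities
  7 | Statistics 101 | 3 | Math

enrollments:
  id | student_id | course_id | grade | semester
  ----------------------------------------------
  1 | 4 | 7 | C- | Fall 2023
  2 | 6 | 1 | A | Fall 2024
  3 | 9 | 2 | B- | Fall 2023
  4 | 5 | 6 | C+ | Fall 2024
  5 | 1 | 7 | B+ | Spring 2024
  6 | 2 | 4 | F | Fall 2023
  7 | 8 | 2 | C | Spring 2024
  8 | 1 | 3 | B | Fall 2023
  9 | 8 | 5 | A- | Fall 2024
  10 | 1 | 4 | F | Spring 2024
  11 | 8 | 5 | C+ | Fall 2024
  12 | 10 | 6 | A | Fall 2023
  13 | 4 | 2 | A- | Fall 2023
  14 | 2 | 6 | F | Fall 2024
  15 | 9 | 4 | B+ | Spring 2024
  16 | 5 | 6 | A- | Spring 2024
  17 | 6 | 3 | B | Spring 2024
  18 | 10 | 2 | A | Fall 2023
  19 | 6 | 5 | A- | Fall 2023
SELECT department, SUM(credits) AS sum_credits FROM courses GROUP BY department

Execution result:
department | sum_credits
CS | 7
Humanities | 8
Math | 10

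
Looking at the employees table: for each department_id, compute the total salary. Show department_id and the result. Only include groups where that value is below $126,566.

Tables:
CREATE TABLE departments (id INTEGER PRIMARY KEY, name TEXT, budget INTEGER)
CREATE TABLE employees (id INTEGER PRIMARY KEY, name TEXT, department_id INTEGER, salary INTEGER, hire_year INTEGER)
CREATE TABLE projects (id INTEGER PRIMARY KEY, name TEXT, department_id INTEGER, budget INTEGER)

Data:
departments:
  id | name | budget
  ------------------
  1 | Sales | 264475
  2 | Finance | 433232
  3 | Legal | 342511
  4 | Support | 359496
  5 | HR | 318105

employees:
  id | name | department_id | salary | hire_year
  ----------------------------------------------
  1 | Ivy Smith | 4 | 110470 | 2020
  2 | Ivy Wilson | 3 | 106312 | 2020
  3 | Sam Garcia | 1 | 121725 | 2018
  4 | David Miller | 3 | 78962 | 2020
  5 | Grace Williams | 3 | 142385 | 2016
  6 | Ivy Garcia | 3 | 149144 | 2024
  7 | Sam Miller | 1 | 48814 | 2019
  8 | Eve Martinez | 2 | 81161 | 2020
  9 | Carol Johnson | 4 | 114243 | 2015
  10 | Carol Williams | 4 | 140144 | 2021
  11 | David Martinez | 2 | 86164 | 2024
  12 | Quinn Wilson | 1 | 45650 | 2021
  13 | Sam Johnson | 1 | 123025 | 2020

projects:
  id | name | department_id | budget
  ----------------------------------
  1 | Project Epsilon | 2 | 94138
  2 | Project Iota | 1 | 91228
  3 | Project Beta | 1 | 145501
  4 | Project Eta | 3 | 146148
SELECT department_id, SUM(salary) AS sum_salary FROM employees GROUP BY department_id HAVING SUM(salary) < 126566

Execution result:
(no rows)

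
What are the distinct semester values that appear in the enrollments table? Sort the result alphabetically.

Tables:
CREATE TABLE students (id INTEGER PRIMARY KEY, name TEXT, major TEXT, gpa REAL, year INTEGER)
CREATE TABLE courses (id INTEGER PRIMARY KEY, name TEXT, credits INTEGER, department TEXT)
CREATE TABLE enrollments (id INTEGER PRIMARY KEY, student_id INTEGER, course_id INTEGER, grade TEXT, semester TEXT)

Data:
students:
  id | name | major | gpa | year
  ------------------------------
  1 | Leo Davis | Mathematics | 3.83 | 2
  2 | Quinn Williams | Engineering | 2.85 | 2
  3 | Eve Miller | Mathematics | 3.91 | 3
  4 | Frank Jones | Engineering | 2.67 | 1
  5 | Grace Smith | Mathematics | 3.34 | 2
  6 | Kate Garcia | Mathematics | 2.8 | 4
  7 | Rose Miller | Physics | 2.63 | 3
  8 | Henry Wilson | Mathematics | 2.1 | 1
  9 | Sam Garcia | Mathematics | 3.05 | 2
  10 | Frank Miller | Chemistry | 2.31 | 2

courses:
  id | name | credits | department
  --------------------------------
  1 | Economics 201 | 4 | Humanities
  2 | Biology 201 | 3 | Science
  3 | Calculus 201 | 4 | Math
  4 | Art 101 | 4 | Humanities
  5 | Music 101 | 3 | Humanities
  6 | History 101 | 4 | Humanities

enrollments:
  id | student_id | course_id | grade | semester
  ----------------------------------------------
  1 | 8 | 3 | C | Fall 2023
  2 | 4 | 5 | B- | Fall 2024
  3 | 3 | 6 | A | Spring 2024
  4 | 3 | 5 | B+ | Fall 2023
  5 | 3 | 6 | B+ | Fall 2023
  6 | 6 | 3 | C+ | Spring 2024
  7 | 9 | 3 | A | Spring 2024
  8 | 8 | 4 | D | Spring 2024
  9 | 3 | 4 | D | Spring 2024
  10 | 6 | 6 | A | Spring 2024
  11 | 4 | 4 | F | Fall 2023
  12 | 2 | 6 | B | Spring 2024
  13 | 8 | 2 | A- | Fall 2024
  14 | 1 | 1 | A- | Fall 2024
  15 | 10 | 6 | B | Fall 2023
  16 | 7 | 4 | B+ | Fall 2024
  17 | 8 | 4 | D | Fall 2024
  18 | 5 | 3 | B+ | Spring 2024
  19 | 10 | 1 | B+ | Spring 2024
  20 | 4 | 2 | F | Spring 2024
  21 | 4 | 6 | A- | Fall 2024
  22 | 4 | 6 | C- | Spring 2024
SELECT DISTINCT semester FROM enrollments ORDER BY semester

Execution result:
semester
Fall 2023
Fall 2024
Spring 2024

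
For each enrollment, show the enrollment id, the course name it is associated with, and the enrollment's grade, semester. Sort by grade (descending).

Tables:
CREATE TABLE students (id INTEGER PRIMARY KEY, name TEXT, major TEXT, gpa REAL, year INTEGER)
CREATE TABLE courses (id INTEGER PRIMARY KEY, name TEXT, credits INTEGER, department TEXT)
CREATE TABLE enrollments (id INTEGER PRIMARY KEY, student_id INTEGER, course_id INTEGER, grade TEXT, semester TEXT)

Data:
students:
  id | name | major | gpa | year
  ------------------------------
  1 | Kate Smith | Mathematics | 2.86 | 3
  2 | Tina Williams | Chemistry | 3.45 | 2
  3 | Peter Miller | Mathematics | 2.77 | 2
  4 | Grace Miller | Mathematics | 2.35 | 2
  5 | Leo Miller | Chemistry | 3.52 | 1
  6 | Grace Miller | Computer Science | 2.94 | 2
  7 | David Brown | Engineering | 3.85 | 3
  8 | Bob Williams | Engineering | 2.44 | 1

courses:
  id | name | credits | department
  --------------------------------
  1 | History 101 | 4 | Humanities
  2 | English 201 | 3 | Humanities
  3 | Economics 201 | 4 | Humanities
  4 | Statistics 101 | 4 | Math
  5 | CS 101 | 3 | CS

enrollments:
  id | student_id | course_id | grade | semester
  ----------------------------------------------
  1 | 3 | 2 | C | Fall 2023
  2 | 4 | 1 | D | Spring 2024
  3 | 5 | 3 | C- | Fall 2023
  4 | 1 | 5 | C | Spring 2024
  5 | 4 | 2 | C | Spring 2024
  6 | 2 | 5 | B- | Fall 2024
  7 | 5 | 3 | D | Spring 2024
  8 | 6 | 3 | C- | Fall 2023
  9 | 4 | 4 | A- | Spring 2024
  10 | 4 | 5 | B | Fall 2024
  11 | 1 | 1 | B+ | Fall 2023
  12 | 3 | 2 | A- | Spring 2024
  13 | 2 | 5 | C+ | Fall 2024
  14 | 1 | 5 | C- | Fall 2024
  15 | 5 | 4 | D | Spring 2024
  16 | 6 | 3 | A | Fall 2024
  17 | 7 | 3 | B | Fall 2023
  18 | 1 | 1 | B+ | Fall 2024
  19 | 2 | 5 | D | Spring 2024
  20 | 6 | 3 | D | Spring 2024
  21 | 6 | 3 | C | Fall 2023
SELECT c.id, p.name AS course, c.grade, c.semester FROM enrollments c JOIN courses p ON c.course_id = p.id ORDER BY c.grade DESC

Execution result:
id | course | grade | semester
2 | History 101 | D | Spring 2024
7 | Economics 201 | D | Spring 2024
15 | Statistics 101 | D | Spring 2024
19 | CS 101 | D | Spring 2024
20 | Economics 201 | D | Spring 2024
3 | Economics 201 | C- | Fall 2023
8 | Economics 201 | C- | Fall 2023
14 | CS 101 | C- | Fall 2024
13 | CS 101 | C+ | Fall 2024
1 | English 201 | C | Fall 2023
4 | CS 101 | C | Spring 2024
5 | English 201 | C | Spring 2024
21 | Economics 201 | C | Fall 2023
6 | CS 101 | B- | Fall 2024
11 | History 101 | B+ | Fall 2023
18 | History 101 | B+ | Fall 2024
10 | CS 101 | B | Fall 2024
17 | Economics 201 | B | Fall 2023
9 | Statistics 101 | A- | Spring 2024
12 | English 201 | A- | Spring 2024
16 | Economics 201 | A | Fall 2024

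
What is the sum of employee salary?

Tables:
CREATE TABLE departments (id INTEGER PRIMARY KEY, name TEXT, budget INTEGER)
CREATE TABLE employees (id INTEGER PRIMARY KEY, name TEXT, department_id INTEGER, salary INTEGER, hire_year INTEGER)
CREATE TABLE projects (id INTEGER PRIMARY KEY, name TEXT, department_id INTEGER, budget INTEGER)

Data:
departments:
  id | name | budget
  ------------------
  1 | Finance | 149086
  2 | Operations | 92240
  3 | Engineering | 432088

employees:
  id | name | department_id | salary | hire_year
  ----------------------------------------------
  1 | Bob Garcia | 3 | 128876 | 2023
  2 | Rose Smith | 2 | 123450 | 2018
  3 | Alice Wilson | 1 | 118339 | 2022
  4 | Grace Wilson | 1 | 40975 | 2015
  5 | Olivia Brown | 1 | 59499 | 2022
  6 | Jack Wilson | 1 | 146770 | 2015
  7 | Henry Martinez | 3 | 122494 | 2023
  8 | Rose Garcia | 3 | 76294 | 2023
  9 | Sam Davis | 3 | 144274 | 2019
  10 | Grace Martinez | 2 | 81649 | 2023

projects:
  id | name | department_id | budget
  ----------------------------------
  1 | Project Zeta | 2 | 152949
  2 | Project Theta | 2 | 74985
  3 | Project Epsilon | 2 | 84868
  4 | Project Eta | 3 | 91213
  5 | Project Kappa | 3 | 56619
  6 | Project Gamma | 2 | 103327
SELECT SUM(salary) FROM employees

Execution result:
1042620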